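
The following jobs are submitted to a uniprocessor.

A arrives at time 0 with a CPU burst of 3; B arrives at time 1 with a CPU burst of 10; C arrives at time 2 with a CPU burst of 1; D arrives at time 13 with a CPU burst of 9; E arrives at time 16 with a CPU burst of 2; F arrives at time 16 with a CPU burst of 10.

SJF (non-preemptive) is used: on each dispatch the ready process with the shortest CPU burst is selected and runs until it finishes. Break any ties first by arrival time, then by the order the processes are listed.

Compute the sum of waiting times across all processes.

Timeline: | A 0-3 | C 3-4 | B 4-14 | D 14-23 | E 23-25 | F 25-35 |
Completion: A=3  B=14  C=4  D=23  E=25  F=35
Turnaround (C−A): A=3  B=13  C=2  D=10  E=9  F=19
Waiting = turnaround − burst: A=0, B=3, C=1, D=1, E=7, F=9
Total waiting = 0 + 3 + 1 + 1 + 7 + 9 = 21

21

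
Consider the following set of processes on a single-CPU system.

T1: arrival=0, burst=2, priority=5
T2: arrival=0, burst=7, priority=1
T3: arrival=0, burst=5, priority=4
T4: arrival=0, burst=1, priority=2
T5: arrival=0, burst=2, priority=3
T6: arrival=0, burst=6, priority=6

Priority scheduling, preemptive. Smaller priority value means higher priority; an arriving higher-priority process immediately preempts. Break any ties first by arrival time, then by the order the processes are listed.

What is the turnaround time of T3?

15

Timeline: | T2 0-7 | T4 7-8 | T5 8-10 | T3 10-15 | T1 15-17 | T6 17-23 |
Completion: T1=17  T2=7  T3=15  T4=8  T5=10  T6=23
Turnaround(T3) = completion − arrival = 15 − 0 = 15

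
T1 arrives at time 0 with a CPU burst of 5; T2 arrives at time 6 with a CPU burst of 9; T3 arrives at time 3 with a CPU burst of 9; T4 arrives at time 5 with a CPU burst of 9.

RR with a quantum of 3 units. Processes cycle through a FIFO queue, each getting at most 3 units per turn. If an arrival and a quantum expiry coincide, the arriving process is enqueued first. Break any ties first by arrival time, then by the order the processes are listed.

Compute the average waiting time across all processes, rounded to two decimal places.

12.25

Schedule: | T1 0-3 | T3 3-6 | T1 6-8 | T4 8-11 | T2 11-14 | T3 14-17 | T4 17-20 | T2 20-23 | T3 23-26 | T4 26-29 | T2 29-32 |
Completion: T1=8  T2=32  T3=26  T4=29
Turnaround (C−A): T1=8  T2=26  T3=23  T4=24
Waiting times: T1=3, T2=17, T3=14, T4=15
Average waiting = (3+17+14+15) / 4 = 49/4 = 12.25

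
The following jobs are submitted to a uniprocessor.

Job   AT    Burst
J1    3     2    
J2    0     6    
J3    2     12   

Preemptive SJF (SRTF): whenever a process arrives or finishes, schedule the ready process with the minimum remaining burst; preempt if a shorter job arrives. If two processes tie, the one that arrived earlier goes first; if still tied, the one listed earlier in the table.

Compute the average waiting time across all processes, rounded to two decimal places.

2.67

Gantt: | J2 0-3 | J1 3-5 | J2 5-8 | J3 8-20 |
Completion: J1=5  J2=8  J3=20
Turnaround (C−A): J1=2  J2=8  J3=18
Waiting times: J1=0, J2=2, J3=6
Average waiting = (0+2+6) / 3 = 8/3 = 2.67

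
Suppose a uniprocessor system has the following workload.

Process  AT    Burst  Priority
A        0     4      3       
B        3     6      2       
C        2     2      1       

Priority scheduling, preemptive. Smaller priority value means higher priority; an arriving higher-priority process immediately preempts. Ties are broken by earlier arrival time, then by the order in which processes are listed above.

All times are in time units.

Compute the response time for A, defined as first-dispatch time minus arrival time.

0

Timeline: | A 0-2 | C 2-4 | B 4-10 | A 10-12 |
Completion: A=12  B=10  C=4
Turnaround (C−A): A=12  B=7  C=2
Response(A) = first start − arrival = 0 − 0 = 0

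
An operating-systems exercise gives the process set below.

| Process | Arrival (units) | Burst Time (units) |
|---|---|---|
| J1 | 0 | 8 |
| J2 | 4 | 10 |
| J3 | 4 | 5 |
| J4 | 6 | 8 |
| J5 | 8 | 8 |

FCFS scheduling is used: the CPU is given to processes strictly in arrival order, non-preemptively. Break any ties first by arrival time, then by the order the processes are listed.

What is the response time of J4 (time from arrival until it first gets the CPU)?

17

Timeline: | J1 0-8 | J2 8-18 | J3 18-23 | J4 23-31 | J5 31-39 |
Completion: J1=8  J2=18  J3=23  J4=31  J5=39
Turnaround (C−A): J1=8  J2=14  J3=19  J4=25  J5=31
Response(J4) = first start − arrival = 23 − 6 = 17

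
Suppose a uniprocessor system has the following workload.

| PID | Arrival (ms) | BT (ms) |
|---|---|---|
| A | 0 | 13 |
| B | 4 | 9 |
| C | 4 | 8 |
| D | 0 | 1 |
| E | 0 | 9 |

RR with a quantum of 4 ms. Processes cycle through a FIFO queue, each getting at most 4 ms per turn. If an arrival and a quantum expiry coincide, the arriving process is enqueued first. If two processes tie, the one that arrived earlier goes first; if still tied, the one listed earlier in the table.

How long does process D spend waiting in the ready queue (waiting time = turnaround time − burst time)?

Schedule: | A 0-4 | D 4-5 | E 5-9 | B 9-13 | C 13-17 | A 17-21 | E 21-25 | B 25-29 | C 29-33 | A 33-37 | E 37-38 | B 38-39 | A 39-40 |
Completion: A=40  B=39  C=33  D=5  E=38
Turnaround (C−A): A=40  B=35  C=29  D=5  E=38
Waiting(D) = turnaround − burst = 5 − 1 = 4

4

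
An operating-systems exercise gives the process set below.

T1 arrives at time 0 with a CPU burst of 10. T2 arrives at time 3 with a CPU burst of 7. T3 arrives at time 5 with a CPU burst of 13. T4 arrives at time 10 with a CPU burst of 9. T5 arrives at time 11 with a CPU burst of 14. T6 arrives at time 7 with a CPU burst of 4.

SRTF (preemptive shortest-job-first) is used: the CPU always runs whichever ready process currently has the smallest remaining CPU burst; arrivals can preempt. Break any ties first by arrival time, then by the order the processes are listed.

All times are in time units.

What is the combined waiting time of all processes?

Gantt: | T1 0-10 | T6 10-14 | T2 14-21 | T4 21-30 | T3 30-43 | T5 43-57 |
Completion: T1=10  T2=21  T3=43  T4=30  T5=57  T6=14
Waiting = turnaround − burst: T1=0, T2=11, T3=25, T4=11, T5=32, T6=3
Total waiting = 0 + 11 + 25 + 11 + 32 + 3 = 82

82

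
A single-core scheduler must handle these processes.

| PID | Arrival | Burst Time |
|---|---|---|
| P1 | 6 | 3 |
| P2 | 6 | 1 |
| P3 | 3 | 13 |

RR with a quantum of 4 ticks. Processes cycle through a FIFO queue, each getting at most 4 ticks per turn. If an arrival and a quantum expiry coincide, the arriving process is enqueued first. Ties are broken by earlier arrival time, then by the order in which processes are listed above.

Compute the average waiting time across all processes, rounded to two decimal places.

Schedule: | idle 0-3 | P3 3-7 | P1 7-10 | P2 10-11 | P3 11-20 |
Completion: P1=10  P2=11  P3=20
Turnaround (C−A): P1=4  P2=5  P3=17
Waiting times: P1=1, P2=4, P3=4
Average waiting = (1+4+4) / 3 = 9/3 = 3.00

3.00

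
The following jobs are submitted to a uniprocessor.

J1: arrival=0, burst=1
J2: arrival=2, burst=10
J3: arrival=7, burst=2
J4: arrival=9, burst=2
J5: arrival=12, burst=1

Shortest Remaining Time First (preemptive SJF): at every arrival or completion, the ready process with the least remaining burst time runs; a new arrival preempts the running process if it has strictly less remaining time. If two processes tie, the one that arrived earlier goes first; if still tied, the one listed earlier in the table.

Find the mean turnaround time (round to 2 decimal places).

Schedule: | J1 0-1 | idle 1-2 | J2 2-7 | J3 7-9 | J4 9-11 | J2 11-12 | J5 12-13 | J2 13-17 |
Completion: J1=1  J2=17  J3=9  J4=11  J5=13
Turnaround times: J1=1, J2=15, J3=2, J4=2, J5=1
Average turnaround = (1+15+2+2+1) / 5 = 21/5 = 4.20

4.20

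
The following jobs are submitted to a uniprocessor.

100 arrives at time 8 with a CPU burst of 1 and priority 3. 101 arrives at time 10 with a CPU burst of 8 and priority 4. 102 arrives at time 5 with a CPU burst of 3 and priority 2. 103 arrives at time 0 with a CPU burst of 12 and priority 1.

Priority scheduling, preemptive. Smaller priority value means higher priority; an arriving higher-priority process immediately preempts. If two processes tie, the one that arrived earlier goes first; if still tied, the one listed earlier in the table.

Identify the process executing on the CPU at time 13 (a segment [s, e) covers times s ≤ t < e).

Gantt: | 103 0-12 | 102 12-15 | 100 15-16 | 101 16-24 |
Completion: 100=16  101=24  102=15  103=12

102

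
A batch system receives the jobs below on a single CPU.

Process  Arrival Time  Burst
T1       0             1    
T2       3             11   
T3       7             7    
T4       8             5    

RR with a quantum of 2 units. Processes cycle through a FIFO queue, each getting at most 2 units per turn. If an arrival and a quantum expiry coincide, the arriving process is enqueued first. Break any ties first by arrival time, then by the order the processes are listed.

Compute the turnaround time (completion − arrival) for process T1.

1

Timeline: | T1 0-1 | idle 1-3 | T2 3-7 | T3 7-9 | T2 9-11 | T4 11-13 | T3 13-15 | T2 15-17 | T4 17-19 | T3 19-21 | T2 21-23 | T4 23-24 | T3 24-25 | T2 25-26 |
Completion: T1=1  T2=26  T3=25  T4=24
Turnaround (C−A): T1=1  T2=23  T3=18  T4=16
Turnaround(T1) = completion − arrival = 1 − 0 = 1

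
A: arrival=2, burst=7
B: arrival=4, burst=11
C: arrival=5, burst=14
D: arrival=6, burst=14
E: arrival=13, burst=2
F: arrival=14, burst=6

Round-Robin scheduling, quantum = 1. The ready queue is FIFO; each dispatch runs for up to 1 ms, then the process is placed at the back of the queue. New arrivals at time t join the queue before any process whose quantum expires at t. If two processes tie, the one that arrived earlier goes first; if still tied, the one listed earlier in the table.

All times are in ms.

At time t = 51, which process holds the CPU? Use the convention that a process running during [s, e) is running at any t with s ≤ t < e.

D

Schedule: | idle 0-2 | A 2-4 | B 4-5 | A 5-6 | C 6-7 | B 7-8 | D 8-9 | A 9-10 | C 10-11 | B 11-12 | D 12-13 | A 13-14 | C 14-15 | B 15-16 | E 16-17 | D 17-18 | F 18-19 | A 19-20 | C 20-21 | B 21-22 | E 22-23 | D 23-24 | F 24-25 | A 25-26 | C 26-27 | B 27-28 | D 28-29 | F 29-30 | C 30-31 | B 31-32 | D 32-33 | F 33-34 | C 34-35 | B 35-36 | D 36-37 | F 37-38 | C 38-39 | B 39-40 | D 40-41 | F 41-42 | C 42-43 | B 43-44 | D 44-45 | C 45-46 | B 46-47 | D 47-48 | C 48-49 | D 49-50 | C 50-51 | D 51-52 | C 52-53 | D 53-54 | C 54-55 | D 55-56 |
Completion: A=26  B=47  C=55  D=56  E=23  F=42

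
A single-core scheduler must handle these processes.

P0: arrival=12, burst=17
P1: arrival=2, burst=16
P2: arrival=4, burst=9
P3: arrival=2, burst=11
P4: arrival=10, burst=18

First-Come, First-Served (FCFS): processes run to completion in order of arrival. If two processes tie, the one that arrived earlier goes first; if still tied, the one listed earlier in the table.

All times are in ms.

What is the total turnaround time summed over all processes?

Gantt: | idle 0-2 | P1 2-18 | P3 18-29 | P2 29-38 | P4 38-56 | P0 56-73 |
Completion: P0=73  P1=18  P2=38  P3=29  P4=56
Turnaround (C−A): P0=61  P1=16  P2=34  P3=27  P4=46
Turnaround = completion − arrival: P0=61, P1=16, P2=34, P3=27, P4=46
Total turnaround = 61 + 16 + 34 + 27 + 46 = 184

184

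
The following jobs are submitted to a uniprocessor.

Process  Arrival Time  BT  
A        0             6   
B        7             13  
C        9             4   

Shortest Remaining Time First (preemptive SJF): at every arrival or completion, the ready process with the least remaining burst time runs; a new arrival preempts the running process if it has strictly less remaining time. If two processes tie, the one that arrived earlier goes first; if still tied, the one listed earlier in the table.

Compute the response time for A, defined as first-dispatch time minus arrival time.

0

Gantt: | A 0-6 | idle 6-7 | B 7-9 | C 9-13 | B 13-24 |
Completion: A=6  B=24  C=13
Turnaround (C−A): A=6  B=17  C=4
Response(A) = first start − arrival = 0 − 0 = 0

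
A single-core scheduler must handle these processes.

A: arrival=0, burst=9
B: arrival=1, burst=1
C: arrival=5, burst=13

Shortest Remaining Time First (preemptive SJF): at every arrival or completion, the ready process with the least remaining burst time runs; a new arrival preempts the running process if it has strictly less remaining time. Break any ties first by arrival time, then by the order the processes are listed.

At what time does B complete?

Gantt: | A 0-1 | B 1-2 | A 2-10 | C 10-23 |
Completion: A=10  B=2  C=23

2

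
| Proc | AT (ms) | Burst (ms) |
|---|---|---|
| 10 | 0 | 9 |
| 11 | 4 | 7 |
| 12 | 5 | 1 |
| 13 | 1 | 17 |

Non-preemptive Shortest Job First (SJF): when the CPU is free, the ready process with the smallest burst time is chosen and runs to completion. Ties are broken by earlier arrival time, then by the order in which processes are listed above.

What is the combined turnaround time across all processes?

60

Schedule: | 10 0-9 | 12 9-10 | 11 10-17 | 13 17-34 |
Completion: 10=9  11=17  12=10  13=34
Turnaround (C−A): 10=9  11=13  12=5  13=33
Turnaround = completion − arrival: 10=9, 11=13, 12=5, 13=33
Total turnaround = 9 + 13 + 5 + 33 = 60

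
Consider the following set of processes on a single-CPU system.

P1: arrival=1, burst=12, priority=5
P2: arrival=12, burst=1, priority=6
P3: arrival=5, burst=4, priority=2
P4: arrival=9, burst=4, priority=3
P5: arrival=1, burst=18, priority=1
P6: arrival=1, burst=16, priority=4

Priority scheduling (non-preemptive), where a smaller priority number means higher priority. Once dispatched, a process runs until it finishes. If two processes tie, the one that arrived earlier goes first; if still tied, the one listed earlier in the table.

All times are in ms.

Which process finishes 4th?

Schedule: | idle 0-1 | P5 1-19 | P3 19-23 | P4 23-27 | P6 27-43 | P1 43-55 | P2 55-56 |
Completion: P1=55  P2=56  P3=23  P4=27  P5=19  P6=43
Turnaround (C−A): P1=54  P2=44  P3=18  P4=18  P5=18  P6=42
Finish order: P5 → P3 → P4 → P6 → P1 → P2

P6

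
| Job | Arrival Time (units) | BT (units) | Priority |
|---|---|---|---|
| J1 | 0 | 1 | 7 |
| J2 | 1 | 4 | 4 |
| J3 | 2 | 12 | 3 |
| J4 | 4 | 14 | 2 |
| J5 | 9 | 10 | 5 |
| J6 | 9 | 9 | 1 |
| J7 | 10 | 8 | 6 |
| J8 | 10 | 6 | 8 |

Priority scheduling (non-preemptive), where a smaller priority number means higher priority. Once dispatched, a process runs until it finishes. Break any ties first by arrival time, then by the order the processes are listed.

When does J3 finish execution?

Gantt: | J1 0-1 | J2 1-5 | J4 5-19 | J6 19-28 | J3 28-40 | J5 40-50 | J7 50-58 | J8 58-64 |
Completion: J1=1  J2=5  J3=40  J4=19  J5=50  J6=28  J7=58  J8=64
Turnaround (C−A): J1=1  J2=4  J3=38  J4=15  J5=41  J6=19  J7=48  J8=54

40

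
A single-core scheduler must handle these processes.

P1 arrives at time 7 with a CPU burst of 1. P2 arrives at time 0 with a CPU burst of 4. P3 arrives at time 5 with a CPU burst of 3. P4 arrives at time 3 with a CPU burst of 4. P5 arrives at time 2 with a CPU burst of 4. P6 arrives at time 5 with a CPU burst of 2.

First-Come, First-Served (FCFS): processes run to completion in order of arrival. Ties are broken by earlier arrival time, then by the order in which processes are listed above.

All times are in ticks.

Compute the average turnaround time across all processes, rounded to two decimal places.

8.67

Schedule: | P2 0-4 | P5 4-8 | P4 8-12 | P3 12-15 | P6 15-17 | P1 17-18 |
Completion: P1=18  P2=4  P3=15  P4=12  P5=8  P6=17
Turnaround (C−A): P1=11  P2=4  P3=10  P4=9  P5=6  P6=12
Turnaround times: P1=11, P2=4, P3=10, P4=9, P5=6, P6=12
Average turnaround = (11+4+10+9+6+12) / 6 = 52/6 = 8.67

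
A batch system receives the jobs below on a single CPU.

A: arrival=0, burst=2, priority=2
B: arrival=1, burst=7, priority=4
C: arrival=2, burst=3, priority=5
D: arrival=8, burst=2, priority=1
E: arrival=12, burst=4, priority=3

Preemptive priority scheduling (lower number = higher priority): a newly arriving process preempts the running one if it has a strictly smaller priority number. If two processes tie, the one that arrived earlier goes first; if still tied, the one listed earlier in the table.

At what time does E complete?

Schedule: | A 0-2 | B 2-8 | D 8-10 | B 10-11 | C 11-12 | E 12-16 | C 16-18 |
Completion: A=2  B=11  C=18  D=10  E=16

16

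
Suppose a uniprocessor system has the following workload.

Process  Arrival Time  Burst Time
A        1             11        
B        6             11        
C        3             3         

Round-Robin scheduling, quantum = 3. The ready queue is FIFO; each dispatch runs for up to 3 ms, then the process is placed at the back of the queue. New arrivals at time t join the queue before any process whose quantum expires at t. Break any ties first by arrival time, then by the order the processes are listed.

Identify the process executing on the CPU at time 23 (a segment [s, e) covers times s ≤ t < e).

B

Schedule: | idle 0-1 | A 1-4 | C 4-7 | A 7-10 | B 10-13 | A 13-16 | B 16-19 | A 19-21 | B 21-26 |
Completion: A=21  B=26  C=7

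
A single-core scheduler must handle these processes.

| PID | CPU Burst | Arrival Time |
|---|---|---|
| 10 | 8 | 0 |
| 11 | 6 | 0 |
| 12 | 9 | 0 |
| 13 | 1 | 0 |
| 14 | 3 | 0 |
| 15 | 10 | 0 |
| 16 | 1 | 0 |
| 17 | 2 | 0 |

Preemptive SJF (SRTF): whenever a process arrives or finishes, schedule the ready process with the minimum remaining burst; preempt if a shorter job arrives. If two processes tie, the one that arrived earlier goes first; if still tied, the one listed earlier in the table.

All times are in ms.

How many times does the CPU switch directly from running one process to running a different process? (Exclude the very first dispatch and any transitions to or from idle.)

Schedule: | 13 0-1 | 16 1-2 | 17 2-4 | 14 4-7 | 11 7-13 | 10 13-21 | 12 21-30 | 15 30-40 |
Completion: 10=21  11=13  12=30  13=1  14=7  15=40  16=2  17=4
Turnaround (C−A): 10=21  11=13  12=30  13=1  14=7  15=40  16=2  17=4

7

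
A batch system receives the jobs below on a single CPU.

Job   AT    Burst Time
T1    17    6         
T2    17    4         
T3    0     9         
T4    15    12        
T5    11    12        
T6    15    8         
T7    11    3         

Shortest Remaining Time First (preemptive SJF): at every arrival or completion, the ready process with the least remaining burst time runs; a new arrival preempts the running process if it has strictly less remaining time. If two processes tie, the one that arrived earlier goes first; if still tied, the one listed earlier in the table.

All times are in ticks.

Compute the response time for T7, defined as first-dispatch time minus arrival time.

0

Timeline: | T3 0-9 | idle 9-11 | T7 11-14 | T5 14-15 | T6 15-17 | T2 17-21 | T6 21-27 | T1 27-33 | T5 33-44 | T4 44-56 |
Completion: T1=33  T2=21  T3=9  T4=56  T5=44  T6=27  T7=14
Response(T7) = first start − arrival = 11 − 11 = 0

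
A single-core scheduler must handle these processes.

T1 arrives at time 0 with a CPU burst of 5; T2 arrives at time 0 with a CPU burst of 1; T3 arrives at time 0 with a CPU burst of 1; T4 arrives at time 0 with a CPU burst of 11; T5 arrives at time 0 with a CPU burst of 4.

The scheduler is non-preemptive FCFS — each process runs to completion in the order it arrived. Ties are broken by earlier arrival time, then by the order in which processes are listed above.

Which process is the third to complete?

T3

Gantt: | T1 0-5 | T2 5-6 | T3 6-7 | T4 7-18 | T5 18-22 |
Completion: T1=5  T2=6  T3=7  T4=18  T5=22
Finish order: T1 → T2 → T3 → T4 → T5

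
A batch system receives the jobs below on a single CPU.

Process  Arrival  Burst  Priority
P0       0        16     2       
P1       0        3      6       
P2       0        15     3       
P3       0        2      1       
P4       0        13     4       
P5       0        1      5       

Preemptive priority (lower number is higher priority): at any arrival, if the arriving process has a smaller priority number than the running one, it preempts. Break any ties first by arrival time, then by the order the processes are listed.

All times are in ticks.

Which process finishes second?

P0

Timeline: | P3 0-2 | P0 2-18 | P2 18-33 | P4 33-46 | P5 46-47 | P1 47-50 |
Completion: P0=18  P1=50  P2=33  P3=2  P4=46  P5=47
Turnaround (C−A): P0=18  P1=50  P2=33  P3=2  P4=46  P5=47
Finish order: P3 → P0 → P2 → P4 → P5 → P1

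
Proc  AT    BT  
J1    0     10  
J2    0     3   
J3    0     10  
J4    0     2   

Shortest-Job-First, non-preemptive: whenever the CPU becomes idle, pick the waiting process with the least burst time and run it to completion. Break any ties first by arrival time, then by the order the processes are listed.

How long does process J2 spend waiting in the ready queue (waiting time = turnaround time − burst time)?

Gantt: | J4 0-2 | J2 2-5 | J1 5-15 | J3 15-25 |
Completion: J1=15  J2=5  J3=25  J4=2
Turnaround (C−A): J1=15  J2=5  J3=25  J4=2
Waiting(J2) = turnaround − burst = 5 − 3 = 2

2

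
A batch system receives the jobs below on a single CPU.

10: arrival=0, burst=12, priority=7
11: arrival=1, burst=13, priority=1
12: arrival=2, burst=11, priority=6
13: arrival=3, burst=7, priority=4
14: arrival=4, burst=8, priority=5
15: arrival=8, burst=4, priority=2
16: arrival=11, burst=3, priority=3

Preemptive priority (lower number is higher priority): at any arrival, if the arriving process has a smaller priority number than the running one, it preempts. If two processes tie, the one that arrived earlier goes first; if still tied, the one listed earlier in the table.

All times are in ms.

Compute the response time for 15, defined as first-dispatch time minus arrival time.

Gantt: | 10 0-1 | 11 1-14 | 15 14-18 | 16 18-21 | 13 21-28 | 14 28-36 | 12 36-47 | 10 47-58 |
Completion: 10=58  11=14  12=47  13=28  14=36  15=18  16=21
Response(15) = first start − arrival = 14 − 8 = 6

6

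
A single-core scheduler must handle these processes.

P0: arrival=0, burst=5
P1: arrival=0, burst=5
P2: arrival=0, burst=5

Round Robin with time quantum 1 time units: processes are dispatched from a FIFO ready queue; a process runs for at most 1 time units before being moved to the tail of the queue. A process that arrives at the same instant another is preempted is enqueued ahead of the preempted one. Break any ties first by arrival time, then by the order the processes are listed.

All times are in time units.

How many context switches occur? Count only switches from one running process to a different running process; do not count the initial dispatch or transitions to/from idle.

14

Schedule: | P0 0-1 | P1 1-2 | P2 2-3 | P0 3-4 | P1 4-5 | P2 5-6 | P0 6-7 | P1 7-8 | P2 8-9 | P0 9-10 | P1 10-11 | P2 11-12 | P0 12-13 | P1 13-14 | P2 14-15 |
Completion: P0=13  P1=14  P2=15
Turnaround (C−A): P0=13  P1=14  P2=15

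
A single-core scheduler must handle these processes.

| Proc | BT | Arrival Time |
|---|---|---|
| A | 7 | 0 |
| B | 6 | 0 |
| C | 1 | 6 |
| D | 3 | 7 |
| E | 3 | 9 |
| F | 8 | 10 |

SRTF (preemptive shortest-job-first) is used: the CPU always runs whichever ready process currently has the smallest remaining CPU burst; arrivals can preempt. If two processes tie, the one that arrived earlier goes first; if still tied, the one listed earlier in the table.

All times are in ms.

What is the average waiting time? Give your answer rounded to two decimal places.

Gantt: | B 0-6 | C 6-7 | D 7-10 | E 10-13 | A 13-20 | F 20-28 |
Completion: A=20  B=6  C=7  D=10  E=13  F=28
Turnaround (C−A): A=20  B=6  C=1  D=3  E=4  F=18
Waiting times: A=13, B=0, C=0, D=0, E=1, F=10
Average waiting = (13+0+0+0+1+10) / 6 = 24/6 = 4.00

4.00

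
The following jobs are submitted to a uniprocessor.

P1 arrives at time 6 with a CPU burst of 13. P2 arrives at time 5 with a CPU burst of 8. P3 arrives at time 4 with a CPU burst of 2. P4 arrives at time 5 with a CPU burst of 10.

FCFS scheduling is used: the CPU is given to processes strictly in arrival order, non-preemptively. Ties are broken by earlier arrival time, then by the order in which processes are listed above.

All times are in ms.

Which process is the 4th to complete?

P1

Timeline: | idle 0-4 | P3 4-6 | P2 6-14 | P4 14-24 | P1 24-37 |
Completion: P1=37  P2=14  P3=6  P4=24
Turnaround (C−A): P1=31  P2=9  P3=2  P4=19
Finish order: P3 → P2 → P4 → P1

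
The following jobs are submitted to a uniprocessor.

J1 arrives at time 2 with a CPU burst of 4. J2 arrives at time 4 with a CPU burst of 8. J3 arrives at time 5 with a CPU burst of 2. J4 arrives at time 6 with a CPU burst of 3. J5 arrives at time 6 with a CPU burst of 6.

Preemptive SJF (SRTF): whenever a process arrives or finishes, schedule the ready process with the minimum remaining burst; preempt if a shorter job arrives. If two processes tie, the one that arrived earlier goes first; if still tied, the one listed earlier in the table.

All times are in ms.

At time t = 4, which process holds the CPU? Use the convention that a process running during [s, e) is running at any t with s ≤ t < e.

J1

Timeline: | idle 0-2 | J1 2-6 | J3 6-8 | J4 8-11 | J5 11-17 | J2 17-25 |
Completion: J1=6  J2=25  J3=8  J4=11  J5=17
Turnaround (C−A): J1=4  J2=21  J3=3  J4=5  J5=11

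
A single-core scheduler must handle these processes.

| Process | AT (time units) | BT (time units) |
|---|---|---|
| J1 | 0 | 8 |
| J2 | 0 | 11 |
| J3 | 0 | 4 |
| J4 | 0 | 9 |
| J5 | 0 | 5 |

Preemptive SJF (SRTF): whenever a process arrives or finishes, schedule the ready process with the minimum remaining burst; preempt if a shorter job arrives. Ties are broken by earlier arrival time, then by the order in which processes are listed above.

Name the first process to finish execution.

J3

Timeline: | J3 0-4 | J5 4-9 | J1 9-17 | J4 17-26 | J2 26-37 |
Completion: J1=17  J2=37  J3=4  J4=26  J5=9
Turnaround (C−A): J1=17  J2=37  J3=4  J4=26  J5=9
Finish order: J3 → J5 → J1 → J4 → J2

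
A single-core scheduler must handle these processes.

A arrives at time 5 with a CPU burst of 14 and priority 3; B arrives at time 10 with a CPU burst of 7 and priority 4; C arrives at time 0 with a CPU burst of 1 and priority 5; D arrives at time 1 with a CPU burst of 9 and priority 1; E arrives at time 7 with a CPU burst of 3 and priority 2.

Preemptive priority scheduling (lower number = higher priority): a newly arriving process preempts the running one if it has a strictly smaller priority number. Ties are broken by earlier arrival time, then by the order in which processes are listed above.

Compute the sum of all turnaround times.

62

Timeline: | C 0-1 | D 1-10 | E 10-13 | A 13-27 | B 27-34 |
Completion: A=27  B=34  C=1  D=10  E=13
Turnaround (C−A): A=22  B=24  C=1  D=9  E=6
Turnaround = completion − arrival: A=22, B=24, C=1, D=9, E=6
Total turnaround = 22 + 24 + 1 + 9 + 6 = 62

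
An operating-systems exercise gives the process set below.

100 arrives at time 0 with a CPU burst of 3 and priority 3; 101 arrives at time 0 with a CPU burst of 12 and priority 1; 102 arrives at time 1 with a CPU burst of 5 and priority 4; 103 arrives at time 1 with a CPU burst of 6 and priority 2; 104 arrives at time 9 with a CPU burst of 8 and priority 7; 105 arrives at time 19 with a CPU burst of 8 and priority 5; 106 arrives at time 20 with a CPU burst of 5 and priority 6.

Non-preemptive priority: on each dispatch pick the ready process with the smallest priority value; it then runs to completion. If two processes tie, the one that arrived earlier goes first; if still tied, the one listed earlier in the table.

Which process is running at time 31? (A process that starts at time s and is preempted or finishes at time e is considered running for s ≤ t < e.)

105

Schedule: | 101 0-12 | 103 12-18 | 100 18-21 | 102 21-26 | 105 26-34 | 106 34-39 | 104 39-47 |
Completion: 100=21  101=12  102=26  103=18  104=47  105=34  106=39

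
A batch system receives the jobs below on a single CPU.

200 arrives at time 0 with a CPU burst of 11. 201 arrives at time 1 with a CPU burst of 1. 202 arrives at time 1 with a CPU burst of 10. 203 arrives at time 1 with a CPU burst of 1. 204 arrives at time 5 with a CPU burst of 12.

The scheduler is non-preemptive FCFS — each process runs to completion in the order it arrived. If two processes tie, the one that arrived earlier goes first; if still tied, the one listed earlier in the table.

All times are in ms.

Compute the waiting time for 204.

18

Timeline: | 200 0-11 | 201 11-12 | 202 12-22 | 203 22-23 | 204 23-35 |
Completion: 200=11  201=12  202=22  203=23  204=35
Turnaround (C−A): 200=11  201=11  202=21  203=22  204=30
Waiting(204) = turnaround − burst = 30 − 12 = 18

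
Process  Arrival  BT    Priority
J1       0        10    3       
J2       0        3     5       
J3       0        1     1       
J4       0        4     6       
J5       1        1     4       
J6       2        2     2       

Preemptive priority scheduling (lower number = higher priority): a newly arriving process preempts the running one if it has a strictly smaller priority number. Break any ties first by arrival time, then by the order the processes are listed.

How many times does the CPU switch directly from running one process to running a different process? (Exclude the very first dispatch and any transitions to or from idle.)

6

Timeline: | J3 0-1 | J1 1-2 | J6 2-4 | J1 4-13 | J5 13-14 | J2 14-17 | J4 17-21 |
Completion: J1=13  J2=17  J3=1  J4=21  J5=14  J6=4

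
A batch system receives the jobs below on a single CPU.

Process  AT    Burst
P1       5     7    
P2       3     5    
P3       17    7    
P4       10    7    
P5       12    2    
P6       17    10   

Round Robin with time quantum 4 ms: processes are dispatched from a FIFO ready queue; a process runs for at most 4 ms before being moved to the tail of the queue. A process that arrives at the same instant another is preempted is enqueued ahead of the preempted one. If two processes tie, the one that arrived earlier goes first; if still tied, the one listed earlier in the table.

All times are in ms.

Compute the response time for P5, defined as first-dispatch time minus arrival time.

7

Timeline: | idle 0-3 | P2 3-7 | P1 7-11 | P2 11-12 | P4 12-16 | P1 16-19 | P5 19-21 | P4 21-24 | P3 24-28 | P6 28-32 | P3 32-35 | P6 35-41 |
Completion: P1=19  P2=12  P3=35  P4=24  P5=21  P6=41
Turnaround (C−A): P1=14  P2=9  P3=18  P4=14  P5=9  P6=24
Response(P5) = first start − arrival = 19 − 12 = 7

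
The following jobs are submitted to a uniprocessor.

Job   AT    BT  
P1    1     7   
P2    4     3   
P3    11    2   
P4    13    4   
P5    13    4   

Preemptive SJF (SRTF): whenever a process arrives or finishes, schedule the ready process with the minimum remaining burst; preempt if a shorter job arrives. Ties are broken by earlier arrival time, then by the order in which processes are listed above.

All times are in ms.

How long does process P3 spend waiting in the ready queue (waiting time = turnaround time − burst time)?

0

Gantt: | idle 0-1 | P1 1-4 | P2 4-7 | P1 7-11 | P3 11-13 | P4 13-17 | P5 17-21 |
Completion: P1=11  P2=7  P3=13  P4=17  P5=21
Turnaround (C−A): P1=10  P2=3  P3=2  P4=4  P5=8
Waiting(P3) = turnaround − burst = 2 − 2 = 0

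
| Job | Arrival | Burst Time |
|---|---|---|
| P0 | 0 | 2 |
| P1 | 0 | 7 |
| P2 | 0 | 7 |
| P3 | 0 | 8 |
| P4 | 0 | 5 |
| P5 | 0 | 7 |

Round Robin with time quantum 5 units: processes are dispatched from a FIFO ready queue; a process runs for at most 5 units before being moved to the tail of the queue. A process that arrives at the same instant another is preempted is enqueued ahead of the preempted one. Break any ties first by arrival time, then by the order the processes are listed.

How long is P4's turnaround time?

22

Timeline: | P0 0-2 | P1 2-7 | P2 7-12 | P3 12-17 | P4 17-22 | P5 22-27 | P1 27-29 | P2 29-31 | P3 31-34 | P5 34-36 |
Completion: P0=2  P1=29  P2=31  P3=34  P4=22  P5=36
Turnaround (C−A): P0=2  P1=29  P2=31  P3=34  P4=22  P5=36
Turnaround(P4) = completion − arrival = 22 − 0 = 22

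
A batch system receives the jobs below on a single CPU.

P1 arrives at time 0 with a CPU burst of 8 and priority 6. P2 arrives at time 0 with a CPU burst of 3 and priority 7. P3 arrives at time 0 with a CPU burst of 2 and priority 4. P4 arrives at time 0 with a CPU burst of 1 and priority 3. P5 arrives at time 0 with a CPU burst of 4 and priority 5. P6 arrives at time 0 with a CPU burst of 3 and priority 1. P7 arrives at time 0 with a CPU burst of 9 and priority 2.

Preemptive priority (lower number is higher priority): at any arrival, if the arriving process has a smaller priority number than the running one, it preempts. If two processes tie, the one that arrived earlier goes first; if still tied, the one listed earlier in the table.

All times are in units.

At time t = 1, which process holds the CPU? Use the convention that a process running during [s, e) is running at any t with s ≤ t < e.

P6

Gantt: | P6 0-3 | P7 3-12 | P4 12-13 | P3 13-15 | P5 15-19 | P1 19-27 | P2 27-30 |
Completion: P1=27  P2=30  P3=15  P4=13  P5=19  P6=3  P7=12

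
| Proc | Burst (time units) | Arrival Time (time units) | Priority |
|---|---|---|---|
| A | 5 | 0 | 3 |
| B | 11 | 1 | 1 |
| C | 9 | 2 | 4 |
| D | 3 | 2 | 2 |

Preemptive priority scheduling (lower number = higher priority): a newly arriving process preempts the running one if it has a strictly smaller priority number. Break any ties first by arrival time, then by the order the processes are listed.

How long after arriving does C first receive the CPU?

Schedule: | A 0-1 | B 1-12 | D 12-15 | A 15-19 | C 19-28 |
Completion: A=19  B=12  C=28  D=15
Turnaround (C−A): A=19  B=11  C=26  D=13
Response(C) = first start − arrival = 19 − 2 = 17

17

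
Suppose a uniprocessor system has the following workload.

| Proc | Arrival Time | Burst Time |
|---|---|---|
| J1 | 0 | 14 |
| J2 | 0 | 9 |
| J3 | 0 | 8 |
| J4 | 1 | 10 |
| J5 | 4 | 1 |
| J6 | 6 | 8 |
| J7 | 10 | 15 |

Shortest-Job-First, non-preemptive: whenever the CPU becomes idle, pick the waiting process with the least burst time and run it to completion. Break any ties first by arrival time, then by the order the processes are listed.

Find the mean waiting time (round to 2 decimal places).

17.86

Schedule: | J3 0-8 | J5 8-9 | J6 9-17 | J2 17-26 | J4 26-36 | J1 36-50 | J7 50-65 |
Completion: J1=50  J2=26  J3=8  J4=36  J5=9  J6=17  J7=65
Waiting times: J1=36, J2=17, J3=0, J4=25, J5=4, J6=3, J7=40
Average waiting = (36+17+0+25+4+3+40) / 7 = 125/7 = 17.86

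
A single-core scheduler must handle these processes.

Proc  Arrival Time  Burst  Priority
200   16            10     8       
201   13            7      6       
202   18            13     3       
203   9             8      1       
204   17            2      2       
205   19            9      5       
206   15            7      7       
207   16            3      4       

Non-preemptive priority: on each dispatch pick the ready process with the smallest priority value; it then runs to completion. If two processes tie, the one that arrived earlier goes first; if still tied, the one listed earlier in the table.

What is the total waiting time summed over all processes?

142

Schedule: | idle 0-9 | 203 9-17 | 204 17-19 | 202 19-32 | 207 32-35 | 205 35-44 | 201 44-51 | 206 51-58 | 200 58-68 |
Completion: 200=68  201=51  202=32  203=17  204=19  205=44  206=58  207=35
Waiting = turnaround − burst: 200=42, 201=31, 202=1, 203=0, 204=0, 205=16, 206=36, 207=16
Total waiting = 42 + 31 + 1 + 0 + 0 + 16 + 36 + 16 = 142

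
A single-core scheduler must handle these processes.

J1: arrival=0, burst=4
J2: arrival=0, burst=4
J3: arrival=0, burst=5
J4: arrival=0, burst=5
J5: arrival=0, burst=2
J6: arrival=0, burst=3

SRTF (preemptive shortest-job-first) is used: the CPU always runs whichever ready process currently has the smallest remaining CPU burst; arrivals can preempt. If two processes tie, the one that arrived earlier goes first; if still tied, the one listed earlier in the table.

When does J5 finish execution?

2

Schedule: | J5 0-2 | J6 2-5 | J1 5-9 | J2 9-13 | J3 13-18 | J4 18-23 |
Completion: J1=9  J2=13  J3=18  J4=23  J5=2  J6=5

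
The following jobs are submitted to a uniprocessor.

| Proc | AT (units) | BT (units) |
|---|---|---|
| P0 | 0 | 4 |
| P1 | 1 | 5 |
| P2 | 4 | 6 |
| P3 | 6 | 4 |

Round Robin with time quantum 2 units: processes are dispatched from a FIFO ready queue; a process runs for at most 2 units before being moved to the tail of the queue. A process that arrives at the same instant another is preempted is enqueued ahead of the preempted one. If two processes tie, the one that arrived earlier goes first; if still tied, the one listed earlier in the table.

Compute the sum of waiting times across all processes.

27

Timeline: | P0 0-2 | P1 2-4 | P0 4-6 | P2 6-8 | P1 8-10 | P3 10-12 | P2 12-14 | P1 14-15 | P3 15-17 | P2 17-19 |
Completion: P0=6  P1=15  P2=19  P3=17
Turnaround (C−A): P0=6  P1=14  P2=15  P3=11
Waiting = turnaround − burst: P0=2, P1=9, P2=9, P3=7
Total waiting = 2 + 9 + 9 + 7 = 27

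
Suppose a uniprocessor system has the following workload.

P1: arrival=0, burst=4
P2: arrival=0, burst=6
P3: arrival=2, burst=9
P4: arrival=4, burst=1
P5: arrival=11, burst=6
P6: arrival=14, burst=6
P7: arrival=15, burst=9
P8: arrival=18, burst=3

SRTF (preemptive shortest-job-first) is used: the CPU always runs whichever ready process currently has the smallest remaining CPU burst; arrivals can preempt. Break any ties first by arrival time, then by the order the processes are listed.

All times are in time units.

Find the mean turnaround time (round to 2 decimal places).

12.38

Timeline: | P1 0-4 | P4 4-5 | P2 5-11 | P5 11-17 | P6 17-18 | P8 18-21 | P6 21-26 | P3 26-35 | P7 35-44 |
Completion: P1=4  P2=11  P3=35  P4=5  P5=17  P6=26  P7=44  P8=21
Turnaround (C−A): P1=4  P2=11  P3=33  P4=1  P5=6  P6=12  P7=29  P8=3
Turnaround times: P1=4, P2=11, P3=33, P4=1, P5=6, P6=12, P7=29, P8=3
Average turnaround = (4+11+33+1+6+12+29+3) / 8 = 99/8 = 12.38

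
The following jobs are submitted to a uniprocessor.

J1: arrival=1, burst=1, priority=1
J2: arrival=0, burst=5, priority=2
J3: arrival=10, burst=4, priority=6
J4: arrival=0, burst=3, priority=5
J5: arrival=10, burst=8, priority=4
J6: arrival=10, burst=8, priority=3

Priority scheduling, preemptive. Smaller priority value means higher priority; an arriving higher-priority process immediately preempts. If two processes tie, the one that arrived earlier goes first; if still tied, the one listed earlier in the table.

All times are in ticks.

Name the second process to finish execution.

J2

Timeline: | J2 0-1 | J1 1-2 | J2 2-6 | J4 6-9 | idle 9-10 | J6 10-18 | J5 18-26 | J3 26-30 |
Completion: J1=2  J2=6  J3=30  J4=9  J5=26  J6=18
Turnaround (C−A): J1=1  J2=6  J3=20  J4=9  J5=16  J6=8
Finish order: J1 → J2 → J4 → J6 → J5 → J3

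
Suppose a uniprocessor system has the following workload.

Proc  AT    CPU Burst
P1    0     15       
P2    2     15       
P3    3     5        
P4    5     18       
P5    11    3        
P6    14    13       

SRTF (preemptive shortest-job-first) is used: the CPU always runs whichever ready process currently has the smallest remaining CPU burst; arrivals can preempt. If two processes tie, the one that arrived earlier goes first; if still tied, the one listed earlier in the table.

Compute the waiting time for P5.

0

Gantt: | P1 0-3 | P3 3-8 | P1 8-11 | P5 11-14 | P1 14-23 | P6 23-36 | P2 36-51 | P4 51-69 |
Completion: P1=23  P2=51  P3=8  P4=69  P5=14  P6=36
Turnaround (C−A): P1=23  P2=49  P3=5  P4=64  P5=3  P6=22
Waiting(P5) = turnaround − burst = 3 − 3 = 0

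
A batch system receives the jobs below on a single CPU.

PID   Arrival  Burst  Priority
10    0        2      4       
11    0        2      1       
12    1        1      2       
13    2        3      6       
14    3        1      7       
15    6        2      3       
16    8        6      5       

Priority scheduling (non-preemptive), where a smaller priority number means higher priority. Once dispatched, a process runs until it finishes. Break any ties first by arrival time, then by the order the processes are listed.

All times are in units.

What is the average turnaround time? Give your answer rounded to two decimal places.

Gantt: | 11 0-2 | 12 2-3 | 10 3-5 | 13 5-8 | 15 8-10 | 16 10-16 | 14 16-17 |
Completion: 10=5  11=2  12=3  13=8  14=17  15=10  16=16
Turnaround times: 10=5, 11=2, 12=2, 13=6, 14=14, 15=4, 16=8
Average turnaround = (5+2+2+6+14+4+8) / 7 = 41/7 = 5.86

5.86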